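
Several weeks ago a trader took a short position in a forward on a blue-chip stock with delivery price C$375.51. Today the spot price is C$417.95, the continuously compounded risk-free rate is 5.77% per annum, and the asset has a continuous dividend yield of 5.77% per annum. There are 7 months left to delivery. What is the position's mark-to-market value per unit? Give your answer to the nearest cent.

-C$41.04

Current fair forward for the remaining 7 months: F = S·e^((r − q)·T), (r − q) = 0.0577 − 0.0577 = 0.0000
F = 417.95 · e^(0.0000 × 7/12) = 417.95 × 1.000000 = 417.9500
Value of long forward = (F − K)·e^(−rT) = (417.9500 − 375.51) · e^(−0.0577·7/12)
= 42.4400 × 0.966902 = 41.04
Short position value = −(long value) = -C$41.04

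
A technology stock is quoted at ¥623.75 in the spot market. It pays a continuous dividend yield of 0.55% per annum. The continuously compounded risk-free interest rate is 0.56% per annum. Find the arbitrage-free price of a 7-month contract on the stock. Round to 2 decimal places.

¥623.79

F = S·e^((r − q)T) = 623.75 · e^((0.0056 − 0.0055) × 7/12)
= 623.75 · e^0.000058 = 623.75 × 1.000058
F = ¥623.79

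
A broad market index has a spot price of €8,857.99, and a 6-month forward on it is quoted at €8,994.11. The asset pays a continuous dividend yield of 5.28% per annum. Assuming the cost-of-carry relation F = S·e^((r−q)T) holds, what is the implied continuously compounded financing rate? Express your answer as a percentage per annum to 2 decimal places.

8.33%

From F = S·e^((r−q)T): (r − q) = ln(F/S)/T
ln(8994.11/8857.99) = ln(1.015367) = 0.015250
(r − q) = 0.015250 / (6/12) = 0.030500
r = ln(F/S)/T + q = 0.030500 + 0.0528 = 0.083300
r = 8.33%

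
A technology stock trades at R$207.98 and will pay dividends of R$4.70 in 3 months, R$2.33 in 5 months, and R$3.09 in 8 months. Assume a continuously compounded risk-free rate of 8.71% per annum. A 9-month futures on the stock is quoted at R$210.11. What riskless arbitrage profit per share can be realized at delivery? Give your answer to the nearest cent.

R$1.49 per share

PV(dividends) I = 4.70·e^(−0.0871·3/12) + 2.33·e^(−0.0871·5/12) + 3.09·e^(−0.0871·8/12) = 9.7614
Fair futures F* = (S − I)·e^(rT) = (207.98 − 9.7614)·e^0.065325 = 198.2186 × 1.067506 = 211.5995
Market R$210.11 < fair 211.5995: forward underpriced → reverse cash-and-carry (short the stock, invest proceeds at r, pay the dividends, go long the forward).
Profit at T = |F_mkt − F*| = |210.11 − 211.5995| = R$1.49 per share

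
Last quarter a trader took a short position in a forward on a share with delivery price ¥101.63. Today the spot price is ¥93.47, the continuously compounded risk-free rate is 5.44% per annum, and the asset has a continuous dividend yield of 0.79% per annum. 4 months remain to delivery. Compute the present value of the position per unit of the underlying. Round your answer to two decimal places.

¥6.58

Current fair forward for the remaining 4 months: F = S·e^((r − q)·T), (r − q) = 0.0544 − 0.0079 = 0.0465
F = 93.47 · e^(0.0465 × 4/12) = 93.47 × 1.015621 = 94.9301
Value of long forward = (F − K)·e^(−rT) = (94.9301 − 101.63) · e^(−0.0544·4/12)
= -6.6999 × 0.982030 = -6.58
Short position value = −(long value) = ¥6.58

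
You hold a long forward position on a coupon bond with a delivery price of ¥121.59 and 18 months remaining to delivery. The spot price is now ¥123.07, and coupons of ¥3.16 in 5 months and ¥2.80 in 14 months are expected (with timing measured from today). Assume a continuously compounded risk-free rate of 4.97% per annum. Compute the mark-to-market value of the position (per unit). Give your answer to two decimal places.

¥4.48

PV(remaining coupons) I = 3.16·e^(−0.0497·5/12) + 2.80·e^(−0.0497·14/12) = 5.7375
Current forward F = (S − I)·e^(rT) = (123.07 − 5.7375)·e^(0.0497·18/12) = 117.3325 × 1.077399 = 126.4139
Value (long) = (F − K)·e^(−rT) = (126.4139 − 121.59) × 0.928161 = 4.4774
Value = ¥4.48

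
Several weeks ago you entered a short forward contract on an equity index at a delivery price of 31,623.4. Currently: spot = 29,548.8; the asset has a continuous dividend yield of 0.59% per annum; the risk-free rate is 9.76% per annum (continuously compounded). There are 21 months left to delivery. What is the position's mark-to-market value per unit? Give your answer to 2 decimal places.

Current fair forward for the remaining 21 months: F = S·e^((r − q)·T), (r − q) = 0.0976 − 0.0059 = 0.0917
F = 29548.8 · e^(0.0917 × 21/12) = 29548.8 × 1.17406842 = 34692.3129
Value of long forward = (F − K)·e^(−rT) = (34692.3129 − 31623.4) · e^(−0.0976·21/12)
= 3068.9129 × 0.84299015 = 2587.06
Short position value = −(long value) = -2587.06

-2587.06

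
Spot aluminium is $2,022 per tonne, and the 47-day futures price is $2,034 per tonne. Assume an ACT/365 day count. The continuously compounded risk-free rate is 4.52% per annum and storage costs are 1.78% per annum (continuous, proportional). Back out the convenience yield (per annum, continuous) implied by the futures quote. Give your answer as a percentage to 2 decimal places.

F = S·e^((r+u−y)T) ⇒ (r+u−y) = ln(F/S)/T
ln(2034/2022) = 0.005917; /T ⇒ 0.045951
y = r + u − ln(F/S)/T = 0.0452 + 0.0178 − 0.045951 = 0.017049
y = 1.70%

1.70%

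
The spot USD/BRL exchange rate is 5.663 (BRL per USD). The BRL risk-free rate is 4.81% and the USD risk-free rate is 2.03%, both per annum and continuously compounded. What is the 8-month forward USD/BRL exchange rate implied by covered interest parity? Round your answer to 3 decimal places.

F = S·e^((r_BRL − r_USD)T) = 5.663 · e^((0.0481 − 0.0203) × 8/12)
= 5.663 · e^0.018533 = 5.663 × 1.018706
F = 5.769 BRL per USD

5.769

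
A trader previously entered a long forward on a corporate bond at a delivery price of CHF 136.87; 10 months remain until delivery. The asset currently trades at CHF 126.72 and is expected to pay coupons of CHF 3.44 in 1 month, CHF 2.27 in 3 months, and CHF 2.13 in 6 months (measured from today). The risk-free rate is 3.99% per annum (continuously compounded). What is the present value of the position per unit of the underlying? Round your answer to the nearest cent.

PV(remaining coupons) I = 3.44·e^(−0.0399·1/12) + 2.27·e^(−0.0399·3/12) + 2.13·e^(−0.0399·6/12) = 7.7640
Current forward F = (S − I)·e^(rT) = (126.72 − 7.7640)·e^(0.0399·10/12) = 118.9560 × 1.033809 = 122.9778
Value (long) = (F − K)·e^(−rT) = (122.9778 − 136.87) × 0.967297 = -13.4379
Value = -CHF 13.44

-CHF 13.44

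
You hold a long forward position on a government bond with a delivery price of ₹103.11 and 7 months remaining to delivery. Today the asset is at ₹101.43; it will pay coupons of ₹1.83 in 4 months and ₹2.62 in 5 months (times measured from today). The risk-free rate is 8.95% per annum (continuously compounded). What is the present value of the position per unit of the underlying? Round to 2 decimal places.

PV(remaining coupons) I = 1.83·e^(−0.0895·4/12) + 2.62·e^(−0.0895·5/12) = 4.3003
Current forward F = (S − I)·e^(rT) = (101.43 − 4.3003)·e^(0.0895·7/12) = 97.1297 × 1.053595 = 102.3354
Value (long) = (F − K)·e^(−rT) = (102.3354 − 103.11) × 0.949131 = -0.7352
Value = -₹0.74

-₹0.74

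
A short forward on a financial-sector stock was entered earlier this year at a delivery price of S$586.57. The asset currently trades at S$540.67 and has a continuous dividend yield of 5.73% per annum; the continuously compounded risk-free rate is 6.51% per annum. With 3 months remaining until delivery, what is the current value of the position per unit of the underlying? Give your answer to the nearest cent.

S$44.12

Current fair forward for the remaining 3 months: F = S·e^((r − q)·T), (r − q) = 0.0651 − 0.0573 = 0.0078
F = 540.67 · e^(0.0078 × 3/12) = 540.67 × 1.001952 = 541.7254
Value of long forward = (F − K)·e^(−rT) = (541.7254 − 586.57) · e^(−0.0651·3/12)
= -44.8446 × 0.983857 = -44.12
Short position value = −(long value) = S$44.12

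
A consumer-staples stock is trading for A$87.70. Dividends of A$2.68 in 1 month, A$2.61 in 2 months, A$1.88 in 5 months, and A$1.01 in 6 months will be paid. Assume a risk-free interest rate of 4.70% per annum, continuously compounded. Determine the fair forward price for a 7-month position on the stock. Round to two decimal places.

A$81.82

PV(dividends) I = 2.68·e^(−0.0470·1/12) + 2.61·e^(−0.0470·2/12) + 1.88·e^(−0.0470·5/12) + 1.01·e^(−0.0470·6/12)
I = 2.6695 + 2.5896 + 1.8435 + 0.9865 = 8.0891
F = (S − I)·e^(rT) = (87.70 − 8.0891) · e^(0.0470·7/12)
= 79.6109 · e^0.027417 = 79.6109 × 1.027796 = A$81.82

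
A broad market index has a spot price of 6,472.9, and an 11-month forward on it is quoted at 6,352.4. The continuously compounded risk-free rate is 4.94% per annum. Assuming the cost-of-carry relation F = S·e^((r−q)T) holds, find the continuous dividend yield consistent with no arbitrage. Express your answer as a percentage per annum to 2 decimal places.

From F = S·e^((r−q)T): (r − q) = ln(F/S)/T
ln(6352.4/6472.9) = ln(0.981384) = -0.018791
(r − q) = -0.018791 / (11/12) = -0.020499
q = r − ln(F/S)/T = 0.0494 + 0.020499 = 0.069899
q = 6.99%

6.99%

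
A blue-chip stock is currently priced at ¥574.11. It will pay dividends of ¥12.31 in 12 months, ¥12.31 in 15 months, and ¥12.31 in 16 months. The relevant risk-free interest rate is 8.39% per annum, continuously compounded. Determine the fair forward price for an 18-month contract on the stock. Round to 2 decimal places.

¥613.21

PV(dividends) I = 12.31·e^(−0.0839·12/12) + 12.31·e^(−0.0839·15/12) + 12.31·e^(−0.0839·16/12)
I = 11.3193 + 11.0844 + 11.0072 = 33.4109
F = (S − I)·e^(rT) = (574.11 − 33.4109) · e^(0.0839·18/12)
= 540.6991 · e^0.125850 = 540.6991 × 1.134112 = ¥613.21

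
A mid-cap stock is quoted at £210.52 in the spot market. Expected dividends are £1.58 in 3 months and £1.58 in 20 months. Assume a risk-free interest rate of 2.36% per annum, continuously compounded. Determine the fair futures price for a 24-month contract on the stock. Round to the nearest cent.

£217.46

PV(dividends) I = 1.58·e^(−0.0236·3/12) + 1.58·e^(−0.0236·20/12)
I = 1.5707 + 1.5191 = 3.0898
F = (S − I)·e^(rT) = (210.52 − 3.0898) · e^(0.0236·24/12)
= 207.4302 · e^0.047200 = 207.4302 × 1.048332 = £217.46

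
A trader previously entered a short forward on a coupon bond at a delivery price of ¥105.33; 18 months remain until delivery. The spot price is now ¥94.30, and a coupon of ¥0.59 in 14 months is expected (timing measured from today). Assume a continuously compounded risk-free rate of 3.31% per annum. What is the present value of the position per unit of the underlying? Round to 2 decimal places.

¥6.50

PV(remaining coupons) I = 0.59·e^(−0.0331·14/12) = 0.5677
Current forward F = (S − I)·e^(rT) = (94.30 − 0.5677)·e^(0.0331·18/12) = 93.7323 × 1.050903 = 98.5036
Value (long) = (F − K)·e^(−rT) = (98.5036 − 105.33) × 0.951562 = -6.4957
Short position value = −(long value) = ¥6.50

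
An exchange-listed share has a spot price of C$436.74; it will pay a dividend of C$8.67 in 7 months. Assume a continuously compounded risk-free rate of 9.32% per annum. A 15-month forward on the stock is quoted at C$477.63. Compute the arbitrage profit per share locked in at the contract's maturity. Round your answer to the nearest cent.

PV(dividends) I = 8.67·e^(−0.0932·7/12) = 8.2112
Fair forward F* = (S − I)·e^(rT) = (436.74 − 8.2112)·e^0.116500 = 428.5288 × 1.123558 = 481.4770
Market C$477.63 < fair 481.4770: forward underpriced → reverse cash-and-carry (short the stock, invest proceeds at r, pay the dividends, go long the forward).
Profit at T = |F_mkt − F*| = |477.63 − 481.4770| = C$3.85 per share

C$3.85 per share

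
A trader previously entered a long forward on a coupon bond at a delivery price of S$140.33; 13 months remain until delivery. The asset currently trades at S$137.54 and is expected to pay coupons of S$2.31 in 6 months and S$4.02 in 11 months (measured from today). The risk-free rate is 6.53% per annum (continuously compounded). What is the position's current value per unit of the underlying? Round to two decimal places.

PV(remaining coupons) I = 2.31·e^(−0.0653·6/12) + 4.02·e^(−0.0653·11/12) = 6.0222
Current forward F = (S − I)·e^(rT) = (137.54 − 6.0222)·e^(0.0653·13/12) = 131.5178 × 1.073304 = 141.1586
Value (long) = (F − K)·e^(−rT) = (141.1586 − 140.33) × 0.931703 = 0.7720
Value = S$0.77

S$0.77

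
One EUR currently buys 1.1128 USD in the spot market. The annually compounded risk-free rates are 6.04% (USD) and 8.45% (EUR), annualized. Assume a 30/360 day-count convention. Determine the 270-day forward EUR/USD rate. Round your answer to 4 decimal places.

1.0942

By covered interest parity, F = S · (1+r_USD)^T / (1+r_EUR)^T
= 1.1128 × 1.044966 / 1.062728 = 1.1128 × 0.983286
F = 1.0942 USD per EUR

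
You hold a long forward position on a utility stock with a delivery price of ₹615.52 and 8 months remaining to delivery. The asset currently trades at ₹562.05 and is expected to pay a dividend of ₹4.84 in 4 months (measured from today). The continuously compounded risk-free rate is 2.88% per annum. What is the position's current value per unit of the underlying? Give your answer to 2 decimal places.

PV(remaining dividends) I = 4.84·e^(−0.0288·4/12) = 4.7938
Current forward F = (S − I)·e^(rT) = (562.05 − 4.7938)·e^(0.0288·8/12) = 557.2562 × 1.019386 = 568.0592
Value (long) = (F − K)·e^(−rT) = (568.0592 − 615.52) × 0.980983 = -46.5582
Value = -₹46.56

-₹46.56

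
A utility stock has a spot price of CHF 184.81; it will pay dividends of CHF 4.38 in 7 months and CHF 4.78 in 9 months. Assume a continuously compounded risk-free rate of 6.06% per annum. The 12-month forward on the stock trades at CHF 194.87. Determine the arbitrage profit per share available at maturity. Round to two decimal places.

PV(dividends) I = 4.38·e^(−0.0606·7/12) + 4.78·e^(−0.0606·9/12) = 8.7955
Fair forward F* = (S − I)·e^(rT) = (184.81 − 8.7955)·e^0.060600 = 176.0145 × 1.062474 = 187.0108
Market CHF 194.87 > fair 187.0108: forward overpriced → cash-and-carry (borrow at r, buy the stock and collect the dividends, short the forward).
Profit at T = |F_mkt − F*| = |194.87 − 187.0108| = CHF 7.86 per share

CHF 7.86 per share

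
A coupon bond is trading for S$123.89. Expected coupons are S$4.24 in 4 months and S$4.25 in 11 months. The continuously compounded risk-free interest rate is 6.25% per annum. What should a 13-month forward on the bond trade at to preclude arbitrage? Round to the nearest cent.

PV(coupons) I = 4.24·e^(−0.0625·4/12) + 4.25·e^(−0.0625·11/12)
I = 4.1526 + 4.0134 = 8.1660
F = (S − I)·e^(rT) = (123.89 − 8.1660) · e^(0.0625·13/12)
= 115.7240 · e^0.067708 = 115.7240 × 1.070053 = S$123.83

S$123.83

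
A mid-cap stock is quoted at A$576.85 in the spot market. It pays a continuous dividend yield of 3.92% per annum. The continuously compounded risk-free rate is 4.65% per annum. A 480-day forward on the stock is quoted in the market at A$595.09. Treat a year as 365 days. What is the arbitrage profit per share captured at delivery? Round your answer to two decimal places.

Fair forward: F* = S·e^(carry·T), with carry = (r − q) = 0.0465 − 0.0392 = 0.0073
F* = 576.85 · e^(0.0073 × 480/365) = 576.85 · e^0.009600 = 576.85 × 1.009646 = A$582.4143
Market A$595.09 > fair A$582.4143: forward overpriced → cash-and-carry (buy spot, short the forward).
At maturity, profit = |F_mkt − F*| = |595.09 − 582.4143| = A$12.68 per share

A$12.68 per share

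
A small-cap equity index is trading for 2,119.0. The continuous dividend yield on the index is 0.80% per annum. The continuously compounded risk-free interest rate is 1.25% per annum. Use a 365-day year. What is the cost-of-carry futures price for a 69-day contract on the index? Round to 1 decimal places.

F = S·e^((r − q)T) = 2119.0 · e^((0.0125 − 0.0080) × 69/365)
= 2119.0 · e^0.000851 = 2119.0 × 1.000851
F = 2,120.8

2,120.8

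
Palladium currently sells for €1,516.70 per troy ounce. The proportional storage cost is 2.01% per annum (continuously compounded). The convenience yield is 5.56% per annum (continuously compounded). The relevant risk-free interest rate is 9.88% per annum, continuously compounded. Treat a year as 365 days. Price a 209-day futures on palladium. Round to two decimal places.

Net carry = r + u − y = 0.0988 + 0.0201 − 0.0556 = 0.0633
F = S·e^((r+u−y)T) = 1516.70 · e^(0.0633 × 209/365) = 1516.70 · e^0.03624575
= 1516.70 × 1.03691064 = €1,572.68 per troy ounce

€1,572.68 per troy ounce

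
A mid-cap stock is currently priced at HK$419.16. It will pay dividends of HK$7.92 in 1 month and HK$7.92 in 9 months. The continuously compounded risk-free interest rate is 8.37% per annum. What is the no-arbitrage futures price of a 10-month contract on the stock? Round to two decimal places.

HK$433.03

PV(dividends) I = 7.92·e^(−0.0837·1/12) + 7.92·e^(−0.0837·9/12)
I = 7.8650 + 7.4381 = 15.3031
F = (S − I)·e^(rT) = (419.16 − 15.3031) · e^(0.0837·10/12)
= 403.8569 · e^0.069750 = 403.8569 × 1.072240 = HK$433.03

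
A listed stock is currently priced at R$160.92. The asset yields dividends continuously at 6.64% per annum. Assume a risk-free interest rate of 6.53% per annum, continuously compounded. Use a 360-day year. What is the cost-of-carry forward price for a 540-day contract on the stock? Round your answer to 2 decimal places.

F = S·e^((r − q)T) = 160.92 · e^((0.0653 − 0.0664) × 540/360)
= 160.92 · e^-0.001650 = 160.92 × 0.998351
F = R$160.65

R$160.65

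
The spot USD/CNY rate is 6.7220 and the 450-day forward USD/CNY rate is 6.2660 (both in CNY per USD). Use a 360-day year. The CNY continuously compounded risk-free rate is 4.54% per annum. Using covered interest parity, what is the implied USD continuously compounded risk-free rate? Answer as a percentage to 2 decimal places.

10.16%

F = S·e^((r_CNY − r_USD)T) ⇒ r_USD = r_CNY − ln(F/S)/T
ln(6.2660/6.7220) = -0.070248; /(450/360) = -0.056198
r_USD = 0.0454 + 0.056198 = 0.101598
r_USD = 10.16%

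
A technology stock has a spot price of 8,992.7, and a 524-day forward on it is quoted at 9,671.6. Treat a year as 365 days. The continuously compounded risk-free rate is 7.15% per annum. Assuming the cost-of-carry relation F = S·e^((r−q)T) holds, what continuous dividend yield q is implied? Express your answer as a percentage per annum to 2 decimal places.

From F = S·e^((r−q)T): (r − q) = ln(F/S)/T
ln(9671.6/8992.7) = ln(1.075495) = 0.072781
(r − q) = 0.072781 / (524/365) = 0.050697
q = r − ln(F/S)/T = 0.0715 − 0.050697 = 0.020803
q = 2.08%

2.08%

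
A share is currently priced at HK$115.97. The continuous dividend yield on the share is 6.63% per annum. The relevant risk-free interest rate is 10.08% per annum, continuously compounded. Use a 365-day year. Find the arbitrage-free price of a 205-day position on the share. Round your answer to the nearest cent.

F = S·e^((r − q)T) = 115.97 · e^((0.1008 − 0.0663) × 205/365)
= 115.97 · e^0.019377 = 115.97 × 1.019566
F = HK$118.24

HK$118.24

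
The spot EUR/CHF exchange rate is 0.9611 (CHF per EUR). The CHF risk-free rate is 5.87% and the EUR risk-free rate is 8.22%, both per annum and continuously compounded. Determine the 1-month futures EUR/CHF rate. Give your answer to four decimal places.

F = S·e^((r_CHF − r_EUR)T) = 0.9611 · e^((0.0587 − 0.0822) × 1/12)
= 0.9611 · e^-0.001958 = 0.9611 × 0.998044
F = 0.9592 CHF per EUR

0.9592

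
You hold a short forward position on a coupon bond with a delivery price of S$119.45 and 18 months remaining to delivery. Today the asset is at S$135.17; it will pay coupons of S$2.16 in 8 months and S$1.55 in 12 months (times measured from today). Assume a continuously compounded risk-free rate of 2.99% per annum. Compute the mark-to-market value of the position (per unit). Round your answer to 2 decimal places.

PV(remaining coupons) I = 2.16·e^(−0.0299·8/12) + 1.55·e^(−0.0299·12/12) = 3.6217
Current forward F = (S − I)·e^(rT) = (135.17 − 3.6217)·e^(0.0299·18/12) = 131.5483 × 1.045871 = 137.5826
Value (long) = (F − K)·e^(−rT) = (137.5826 − 119.45) × 0.956141 = 17.3373
Short position value = −(long value) = -S$17.34

-S$17.34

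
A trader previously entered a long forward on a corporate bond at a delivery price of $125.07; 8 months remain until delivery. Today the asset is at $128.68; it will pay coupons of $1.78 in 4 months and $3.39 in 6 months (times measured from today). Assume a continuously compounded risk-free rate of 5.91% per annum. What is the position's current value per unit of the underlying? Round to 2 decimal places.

PV(remaining coupons) I = 1.78·e^(−0.0591·4/12) + 3.39·e^(−0.0591·6/12) = 5.0366
Current forward F = (S − I)·e^(rT) = (128.68 − 5.0366)·e^(0.0591·8/12) = 123.6434 × 1.040186 = 128.6121
Value (long) = (F − K)·e^(−rT) = (128.6121 − 125.07) × 0.961366 = 3.4053
Value = $3.41

$3.41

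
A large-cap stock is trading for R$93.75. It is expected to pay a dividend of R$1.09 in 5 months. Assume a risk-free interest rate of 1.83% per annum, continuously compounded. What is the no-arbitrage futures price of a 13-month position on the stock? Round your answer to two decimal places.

R$94.52

PV(dividends) I = 1.09·e^(−0.0183·5/12)
I = 1.0817
F = (S − I)·e^(rT) = (93.75 − 1.0817) · e^(0.0183·13/12)
= 92.6683 · e^0.019825 = 92.6683 × 1.020023 = R$94.52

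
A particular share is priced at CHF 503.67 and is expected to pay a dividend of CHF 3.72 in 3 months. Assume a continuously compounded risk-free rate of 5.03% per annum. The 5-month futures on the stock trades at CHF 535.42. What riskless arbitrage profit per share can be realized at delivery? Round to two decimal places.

CHF 24.83 per share

PV(dividends) I = 3.72·e^(−0.0503·3/12) = 3.6735
Fair futures F* = (S − I)·e^(rT) = (503.67 − 3.6735)·e^0.020958 = 499.9965 × 1.021179 = 510.5859
Market CHF 535.42 > fair 510.5859: forward overpriced → cash-and-carry (borrow at r, buy the stock and collect the dividends, short the forward).
Profit at T = |F_mkt − F*| = |535.42 − 510.5859| = CHF 24.83 per share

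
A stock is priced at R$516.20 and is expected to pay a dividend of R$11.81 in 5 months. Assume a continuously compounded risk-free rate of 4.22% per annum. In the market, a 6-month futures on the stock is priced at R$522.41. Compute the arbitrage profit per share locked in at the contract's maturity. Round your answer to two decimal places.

R$7.05 per share

PV(dividends) I = 11.81·e^(−0.0422·5/12) = 11.6042
Fair futures F* = (S − I)·e^(rT) = (516.20 − 11.6042)·e^0.021100 = 504.5958 × 1.021324 = 515.3558
Market R$522.41 > fair 515.3558: forward overpriced → cash-and-carry (borrow at r, buy the stock and collect the dividends, short the forward).
Profit at T = |F_mkt − F*| = |522.41 − 515.3558| = R$7.05 per share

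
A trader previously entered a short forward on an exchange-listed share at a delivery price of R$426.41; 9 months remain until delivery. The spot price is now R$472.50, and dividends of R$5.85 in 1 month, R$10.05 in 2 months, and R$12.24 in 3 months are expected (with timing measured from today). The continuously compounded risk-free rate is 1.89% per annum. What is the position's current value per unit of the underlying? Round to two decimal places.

-R$24.05

PV(remaining dividends) I = 5.85·e^(−0.0189·1/12) + 10.05·e^(−0.0189·2/12) + 12.24·e^(−0.0189·3/12) = 28.0415
Current forward F = (S − I)·e^(rT) = (472.50 − 28.0415)·e^(0.0189·9/12) = 444.4585 × 1.014276 = 450.8036
Value (long) = (F − K)·e^(−rT) = (450.8036 − 426.41) × 0.985925 = 24.0503
Short position value = −(long value) = -R$24.05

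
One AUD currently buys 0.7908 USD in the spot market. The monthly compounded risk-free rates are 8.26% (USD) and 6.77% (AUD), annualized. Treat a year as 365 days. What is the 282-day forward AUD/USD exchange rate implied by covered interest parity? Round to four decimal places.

0.7999

By covered interest parity, F = S · (1+r_USD/12)^(12T) / (1+r_AUD/12)^(12T)
= 0.7908 × 1.065664 / 1.053542 = 0.7908 × 1.011506
F = 0.7999 USD per AUD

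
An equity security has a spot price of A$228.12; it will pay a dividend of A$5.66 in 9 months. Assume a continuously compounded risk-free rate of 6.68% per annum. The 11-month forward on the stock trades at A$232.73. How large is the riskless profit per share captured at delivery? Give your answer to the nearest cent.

A$4.07 per share

PV(dividends) I = 5.66·e^(−0.0668·9/12) = 5.3834
Fair forward F* = (S − I)·e^(rT) = (228.12 − 5.3834)·e^0.061233 = 222.7366 × 1.063147 = 236.8017
Market A$232.73 < fair 236.8017: forward underpriced → reverse cash-and-carry (short the stock, invest proceeds at r, pay the dividends, go long the forward).
Profit at T = |F_mkt − F*| = |232.73 − 236.8017| = A$4.07 per share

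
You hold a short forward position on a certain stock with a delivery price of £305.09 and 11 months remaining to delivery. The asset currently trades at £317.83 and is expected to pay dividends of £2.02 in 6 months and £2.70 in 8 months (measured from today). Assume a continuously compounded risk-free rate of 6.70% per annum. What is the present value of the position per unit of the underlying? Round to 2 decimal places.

PV(remaining dividends) I = 2.02·e^(−0.0670·6/12) + 2.70·e^(−0.0670·8/12) = 4.5355
Current forward F = (S − I)·e^(rT) = (317.83 − 4.5355)·e^(0.0670·11/12) = 313.2945 × 1.063342 = 333.1392
Value (long) = (F − K)·e^(−rT) = (333.1392 − 305.09) × 0.940431 = 26.3783
Short position value = −(long value) = -£26.38

-£26.38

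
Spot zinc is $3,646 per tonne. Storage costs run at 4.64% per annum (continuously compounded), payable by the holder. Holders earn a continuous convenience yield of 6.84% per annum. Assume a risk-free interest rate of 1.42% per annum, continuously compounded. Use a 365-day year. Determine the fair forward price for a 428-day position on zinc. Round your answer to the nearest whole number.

Net carry = r + u − y = 0.0142 + 0.0464 − 0.0684 = -0.0078
F = S·e^((r+u−y)T) = 3646 · e^(-0.0078 × 428/365) = 3646 · e^-0.009146
= 3646 × 0.990896 = $3,613 per tonne

$3,613 per tonne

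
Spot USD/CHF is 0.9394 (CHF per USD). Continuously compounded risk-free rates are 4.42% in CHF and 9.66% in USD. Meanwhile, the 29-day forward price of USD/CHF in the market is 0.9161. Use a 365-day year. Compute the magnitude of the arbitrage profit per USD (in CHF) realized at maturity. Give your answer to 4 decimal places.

Fair forward: F* = S·e^(carry·T), with carry = (r_CHF − r_USD) = 0.0442 − 0.0966 = -0.0524
F* = 0.9394 · e^(-0.0524 × 29/365) = 0.9394 · e^-0.004163 = 0.9394 × 0.995846 = 0.9355
Market 0.9161 < fair 0.9355: forward underpriced → reverse cash-and-carry (short spot, go long the forward).
At maturity, profit = |F_mkt − F*| = |0.9161 − 0.9355| = 0.0194 per USD (in CHF)

0.0194 per USD (in CHF)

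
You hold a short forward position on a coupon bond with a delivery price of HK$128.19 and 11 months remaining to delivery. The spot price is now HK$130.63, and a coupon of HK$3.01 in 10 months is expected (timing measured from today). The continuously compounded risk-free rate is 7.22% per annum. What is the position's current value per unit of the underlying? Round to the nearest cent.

PV(remaining coupons) I = 3.01·e^(−0.0722·10/12) = 2.8342
Current forward F = (S − I)·e^(rT) = (130.63 − 2.8342)·e^(0.0722·11/12) = 127.7958 × 1.068423 = 136.5400
Value (long) = (F − K)·e^(−rT) = (136.5400 − 128.19) × 0.935959 = 7.8153
Short position value = −(long value) = -HK$7.82

-HK$7.82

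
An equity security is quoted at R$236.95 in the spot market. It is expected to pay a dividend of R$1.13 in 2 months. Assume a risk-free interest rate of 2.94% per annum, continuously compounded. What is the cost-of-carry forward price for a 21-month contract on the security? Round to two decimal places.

PV(dividends) I = 1.13·e^(−0.0294·2/12)
I = 1.1245
F = (S − I)·e^(rT) = (236.95 − 1.1245) · e^(0.0294·21/12)
= 235.8255 · e^0.051450 = 235.8255 × 1.052797 = R$248.28

R$248.28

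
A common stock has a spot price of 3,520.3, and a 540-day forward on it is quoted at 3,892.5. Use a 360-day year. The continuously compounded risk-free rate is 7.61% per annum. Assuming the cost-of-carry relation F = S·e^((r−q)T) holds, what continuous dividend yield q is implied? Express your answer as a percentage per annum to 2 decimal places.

From F = S·e^((r−q)T): (r − q) = ln(F/S)/T
ln(3892.5/3520.3) = ln(1.105730) = 0.100506
(r − q) = 0.100506 / (540/360) = 0.067004
q = r − ln(F/S)/T = 0.0761 − 0.067004 = 0.009096
q = 0.91%

0.91%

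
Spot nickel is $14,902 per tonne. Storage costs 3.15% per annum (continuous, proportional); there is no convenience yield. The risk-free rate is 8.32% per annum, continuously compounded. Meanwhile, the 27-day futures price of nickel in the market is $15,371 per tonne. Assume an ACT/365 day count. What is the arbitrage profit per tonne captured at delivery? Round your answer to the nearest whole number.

$342 per tonne

Fair futures: F* = S·e^(carry·T), with carry = (r + u) = 0.0832 + 0.0315 = 0.1147
F* = 14902 · e^(0.1147 × 27/365) = 14902 · e^0.008485 = 14902 × 1.008521 = $15028.9799
Market $15371 > fair $15028.9799: forward overpriced → cash-and-carry (buy spot, short the forward).
At maturity, profit = |F_mkt − F*| = |15371 − 15028.9799| = $342 per tonne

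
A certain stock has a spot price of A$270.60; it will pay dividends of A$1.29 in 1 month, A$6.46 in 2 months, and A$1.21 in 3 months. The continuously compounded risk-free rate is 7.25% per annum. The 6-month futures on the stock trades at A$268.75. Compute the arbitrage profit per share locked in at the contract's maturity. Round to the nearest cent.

A$2.66 per share

PV(dividends) I = 1.29·e^(−0.0725·1/12) + 6.46·e^(−0.0725·2/12) + 1.21·e^(−0.0725·3/12) = 8.8529
Fair futures F* = (S − I)·e^(rT) = (270.60 − 8.8529)·e^0.036250 = 261.7471 × 1.036915 = 271.4095
Market A$268.75 < fair 271.4095: forward underpriced → reverse cash-and-carry (short the stock, invest proceeds at r, pay the dividends, go long the forward).
Profit at T = |F_mkt − F*| = |268.75 − 271.4095| = A$2.66 per share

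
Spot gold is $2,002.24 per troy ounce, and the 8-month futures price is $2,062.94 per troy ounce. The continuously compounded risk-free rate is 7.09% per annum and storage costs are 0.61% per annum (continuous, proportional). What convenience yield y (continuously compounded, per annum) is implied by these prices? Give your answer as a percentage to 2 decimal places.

F = S·e^((r+u−y)T) ⇒ (r+u−y) = ln(F/S)/T
ln(2062.94/2002.24) = 0.029866; /T ⇒ 0.044799
y = r + u − ln(F/S)/T = 0.0709 + 0.0061 − 0.044799 = 0.032201
y = 3.22%

3.22%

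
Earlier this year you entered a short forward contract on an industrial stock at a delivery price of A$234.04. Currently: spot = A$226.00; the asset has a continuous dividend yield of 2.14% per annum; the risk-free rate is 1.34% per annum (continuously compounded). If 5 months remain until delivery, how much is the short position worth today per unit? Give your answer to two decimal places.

A$8.74

Current fair forward for the remaining 5 months: F = S·e^((r − q)·T), (r − q) = 0.0134 − 0.0214 = -0.0080
F = 226.00 · e^(-0.0080 × 5/12) = 226.00 × 0.996672 = 225.2479
Value of long forward = (F − K)·e^(−rT) = (225.2479 − 234.04) · e^(−0.0134·5/12)
= -8.7921 × 0.994432 = -8.74
Short position value = −(long value) = A$8.74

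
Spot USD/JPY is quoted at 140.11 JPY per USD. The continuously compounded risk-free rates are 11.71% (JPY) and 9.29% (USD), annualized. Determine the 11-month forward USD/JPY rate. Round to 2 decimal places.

F = S·e^((r_JPY − r_USD)T) = 140.11 · e^((0.1171 − 0.0929) × 11/12)
= 140.11 · e^0.022183 = 140.11 × 1.022431
F = 143.25 JPY per USD

143.25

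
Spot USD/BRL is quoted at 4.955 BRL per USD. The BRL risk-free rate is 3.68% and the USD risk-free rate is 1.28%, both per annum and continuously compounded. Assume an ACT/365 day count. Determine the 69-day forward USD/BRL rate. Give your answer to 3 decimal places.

4.978

F = S·e^((r_BRL − r_USD)T) = 4.955 · e^((0.0368 − 0.0128) × 69/365)
= 4.955 · e^0.004537 = 4.955 × 1.004547
F = 4.978 BRL per USD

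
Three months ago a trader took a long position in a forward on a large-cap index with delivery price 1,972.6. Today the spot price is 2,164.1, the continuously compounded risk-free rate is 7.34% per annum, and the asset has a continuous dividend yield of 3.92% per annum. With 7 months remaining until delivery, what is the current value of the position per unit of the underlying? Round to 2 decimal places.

Current fair forward for the remaining 7 months: F = S·e^((r − q)·T), (r − q) = 0.0734 − 0.0392 = 0.0342
F = 2164.1 · e^(0.0342 × 7/12) = 2164.1 × 1.02015033 = 2207.7073
Value of long forward = (F − K)·e^(−rT) = (2207.7073 − 1972.6) · e^(−0.0734·7/12)
= 235.1073 × 0.95808702 = 225.25

225.25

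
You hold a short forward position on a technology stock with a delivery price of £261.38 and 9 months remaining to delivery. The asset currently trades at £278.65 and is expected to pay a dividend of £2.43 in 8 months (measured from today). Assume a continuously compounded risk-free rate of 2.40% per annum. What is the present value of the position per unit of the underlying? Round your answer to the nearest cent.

PV(remaining dividends) I = 2.43·e^(−0.0240·8/12) = 2.3914
Current forward F = (S − I)·e^(rT) = (278.65 − 2.3914)·e^(0.0240·9/12) = 276.2586 × 1.018163 = 281.2763
Value (long) = (F − K)·e^(−rT) = (281.2763 − 261.38) × 0.982161 = 19.5414
Short position value = −(long value) = -£19.54

-£19.54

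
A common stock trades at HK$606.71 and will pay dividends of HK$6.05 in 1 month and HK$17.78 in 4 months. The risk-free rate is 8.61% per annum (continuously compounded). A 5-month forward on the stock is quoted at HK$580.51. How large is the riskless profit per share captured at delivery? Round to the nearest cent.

PV(dividends) I = 6.05·e^(−0.0861·1/12) + 17.78·e^(−0.0861·4/12) = 23.2837
Fair forward F* = (S − I)·e^(rT) = (606.71 − 23.2837)·e^0.035875 = 583.4263 × 1.036526 = 604.7365
Market HK$580.51 < fair 604.7365: forward underpriced → reverse cash-and-carry (short the stock, invest proceeds at r, pay the dividends, go long the forward).
Profit at T = |F_mkt − F*| = |580.51 − 604.7365| = HK$24.23 per share

HK$24.23 per share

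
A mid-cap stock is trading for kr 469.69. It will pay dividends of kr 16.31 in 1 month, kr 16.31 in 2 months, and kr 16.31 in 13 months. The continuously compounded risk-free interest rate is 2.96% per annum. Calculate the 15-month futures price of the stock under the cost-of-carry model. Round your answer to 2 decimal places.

PV(dividends) I = 16.31·e^(−0.0296·1/12) + 16.31·e^(−0.0296·2/12) + 16.31·e^(−0.0296·13/12)
I = 16.2698 + 16.2297 + 15.7953 = 48.2948
F = (S − I)·e^(rT) = (469.69 − 48.2948) · e^(0.0296·15/12)
= 421.3952 · e^0.037000 = 421.3952 × 1.037693 = kr 437.28

kr 437.28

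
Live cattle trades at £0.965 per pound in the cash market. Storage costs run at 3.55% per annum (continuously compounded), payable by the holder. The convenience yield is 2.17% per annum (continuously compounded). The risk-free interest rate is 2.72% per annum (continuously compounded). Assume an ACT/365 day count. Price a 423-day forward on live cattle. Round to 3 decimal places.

£1.012 per pound

Net carry = r + u − y = 0.0272 + 0.0355 − 0.0217 = 0.0410
F = S·e^((r+u−y)T) = 0.965 · e^(0.0410 × 423/365) = 0.965 · e^0.047515
= 0.965 × 1.048662 = £1.012 per pound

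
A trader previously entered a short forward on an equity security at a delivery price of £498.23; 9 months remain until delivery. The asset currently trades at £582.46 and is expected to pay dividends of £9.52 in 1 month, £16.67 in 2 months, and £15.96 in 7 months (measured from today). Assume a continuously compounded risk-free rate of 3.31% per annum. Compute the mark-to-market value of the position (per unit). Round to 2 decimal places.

-£54.72

PV(remaining dividends) I = 9.52·e^(−0.0331·1/12) + 16.67·e^(−0.0331·2/12) + 15.96·e^(−0.0331·7/12) = 41.7269
Current forward F = (S − I)·e^(rT) = (582.46 − 41.7269)·e^(0.0331·9/12) = 540.7331 × 1.025136 = 554.3250
Value (long) = (F − K)·e^(−rT) = (554.3250 − 498.23) × 0.975481 = 54.7196
Short position value = −(long value) = -£54.72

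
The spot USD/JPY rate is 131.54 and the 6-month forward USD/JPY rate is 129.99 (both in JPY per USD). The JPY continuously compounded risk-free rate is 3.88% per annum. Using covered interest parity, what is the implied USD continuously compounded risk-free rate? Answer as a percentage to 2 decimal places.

F = S·e^((r_JPY − r_USD)T) ⇒ r_USD = r_JPY − ln(F/S)/T
ln(129.99/131.54) = -0.011853; /(6/12) = -0.023706
r_USD = 0.0388 + 0.023706 = 0.062506
r_USD = 6.25%

6.25%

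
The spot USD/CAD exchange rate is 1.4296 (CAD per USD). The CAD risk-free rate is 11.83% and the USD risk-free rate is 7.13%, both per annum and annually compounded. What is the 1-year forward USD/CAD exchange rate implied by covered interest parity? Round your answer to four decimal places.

By covered interest parity, F = S · (1+r_CAD)^T / (1+r_USD)^T
= 1.4296 × 1.118300 / 1.071300 = 1.4296 × 1.043872
F = 1.4923 CAD per USD

1.4923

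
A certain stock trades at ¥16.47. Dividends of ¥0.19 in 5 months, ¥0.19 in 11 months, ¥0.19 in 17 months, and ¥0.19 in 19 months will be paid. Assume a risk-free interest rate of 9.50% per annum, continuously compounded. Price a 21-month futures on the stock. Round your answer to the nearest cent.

PV(dividends) I = 0.19·e^(−0.0950·5/12) + 0.19·e^(−0.0950·11/12) + 0.19·e^(−0.0950·17/12) + 0.19·e^(−0.0950·19/12)
I = 0.1826 + 0.1742 + 0.1661 + 0.1635 = 0.6864
F = (S − I)·e^(rT) = (16.47 − 0.6864) · e^(0.0950·21/12)
= 15.7836 · e^0.166250 = 15.7836 × 1.180868 = ¥18.64

¥18.64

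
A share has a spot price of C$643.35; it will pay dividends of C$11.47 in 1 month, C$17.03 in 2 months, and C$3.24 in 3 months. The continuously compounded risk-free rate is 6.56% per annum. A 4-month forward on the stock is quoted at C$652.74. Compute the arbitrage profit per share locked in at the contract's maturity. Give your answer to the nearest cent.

PV(dividends) I = 11.47·e^(−0.0656·1/12) + 17.03·e^(−0.0656·2/12) + 3.24·e^(−0.0656·3/12) = 31.4396
Fair forward F* = (S − I)·e^(rT) = (643.35 − 31.4396)·e^0.021867 = 611.9104 × 1.022108 = 625.4385
Market C$652.74 > fair 625.4385: forward overpriced → cash-and-carry (borrow at r, buy the stock and collect the dividends, short the forward).
Profit at T = |F_mkt − F*| = |652.74 − 625.4385| = C$27.30 per share

C$27.30 per share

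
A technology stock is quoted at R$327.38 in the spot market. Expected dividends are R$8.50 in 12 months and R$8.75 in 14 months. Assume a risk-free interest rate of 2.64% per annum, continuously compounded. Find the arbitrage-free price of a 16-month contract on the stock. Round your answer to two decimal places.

R$321.75

PV(dividends) I = 8.50·e^(−0.0264·12/12) + 8.75·e^(−0.0264·14/12)
I = 8.2785 + 8.4846 = 16.7631
F = (S − I)·e^(rT) = (327.38 − 16.7631) · e^(0.0264·16/12)
= 310.6169 · e^0.035200 = 310.6169 × 1.035827 = R$321.75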